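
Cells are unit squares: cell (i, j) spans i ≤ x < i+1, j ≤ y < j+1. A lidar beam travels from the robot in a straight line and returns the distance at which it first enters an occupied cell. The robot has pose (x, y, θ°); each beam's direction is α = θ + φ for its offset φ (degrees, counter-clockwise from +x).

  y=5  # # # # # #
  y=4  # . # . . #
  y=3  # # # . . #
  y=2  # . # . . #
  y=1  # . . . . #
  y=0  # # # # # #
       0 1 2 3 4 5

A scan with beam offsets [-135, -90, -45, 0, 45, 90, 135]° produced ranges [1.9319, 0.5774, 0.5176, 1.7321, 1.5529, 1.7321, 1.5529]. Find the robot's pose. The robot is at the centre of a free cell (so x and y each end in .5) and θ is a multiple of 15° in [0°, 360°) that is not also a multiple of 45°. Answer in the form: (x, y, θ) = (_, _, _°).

(x, y, θ) = (3.5, 2.5, 240°)

The pose lattice has 12·16 = 192 candidates. Test each by forward raycasting.
  (3.5, 3.5, 15°): beam 1 = 1.0000 ≠ 1.9319 ✗
  (1.5, 4.5, 195°): beam 1 = 0.5774 ≠ 1.9319 ✗
  (2.5, 1.5, 15°): beam 1 = 0.5774 ≠ 1.9319 ✗
  …
  (3.5, 2.5, 240°): r_1=1.9319, r_2=0.5774, r_3=0.5176, r_4=1.7321, r_5=1.5529, r_6=1.7321, r_7=1.5529 — all match ✓
Only this pose fits every beam.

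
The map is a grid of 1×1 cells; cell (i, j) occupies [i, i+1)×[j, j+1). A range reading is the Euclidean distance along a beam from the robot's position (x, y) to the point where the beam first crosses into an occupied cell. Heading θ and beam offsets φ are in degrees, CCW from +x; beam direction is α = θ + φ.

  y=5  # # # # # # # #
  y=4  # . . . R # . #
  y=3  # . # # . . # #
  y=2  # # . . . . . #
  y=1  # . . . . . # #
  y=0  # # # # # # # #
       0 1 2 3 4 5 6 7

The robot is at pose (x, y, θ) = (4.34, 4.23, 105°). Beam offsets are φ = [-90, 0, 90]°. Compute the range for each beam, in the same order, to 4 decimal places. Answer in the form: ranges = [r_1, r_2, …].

ranges = [0.6833, 0.7972, 0.8887]

beam 1: φ=-90°, α=15°
  cosα=0.9659 sinα=0.2588 | (4,4) | tMaxX 0.6833 tMaxY 2.9751 | tΔX 1.0353 tΔY 3.8637
    t=0.6833 [x] (5,4) — stop
  → r_1 = 0.6833
beam 2: φ=0°, α=105°
  cosα=-0.2588 sinα=0.9659 | (4,4) | tMaxX 1.3137 tMaxY 0.7972 | tΔX 3.8637 tΔY 1.0353
    t=0.7972 [y] (4,5) — stop
  → r_2 = 0.7972
beam 3: φ=90°, α=195°
  cosα=-0.9659 sinα=-0.2588 | (4,4) | tMaxX 0.3520 tMaxY 0.8887 | tΔX 1.0353 tΔY 3.8637
    t=0.3520 [x] (3,4)
    t=0.8887 [y] (3,3) — stop
  → r_3 = 0.8887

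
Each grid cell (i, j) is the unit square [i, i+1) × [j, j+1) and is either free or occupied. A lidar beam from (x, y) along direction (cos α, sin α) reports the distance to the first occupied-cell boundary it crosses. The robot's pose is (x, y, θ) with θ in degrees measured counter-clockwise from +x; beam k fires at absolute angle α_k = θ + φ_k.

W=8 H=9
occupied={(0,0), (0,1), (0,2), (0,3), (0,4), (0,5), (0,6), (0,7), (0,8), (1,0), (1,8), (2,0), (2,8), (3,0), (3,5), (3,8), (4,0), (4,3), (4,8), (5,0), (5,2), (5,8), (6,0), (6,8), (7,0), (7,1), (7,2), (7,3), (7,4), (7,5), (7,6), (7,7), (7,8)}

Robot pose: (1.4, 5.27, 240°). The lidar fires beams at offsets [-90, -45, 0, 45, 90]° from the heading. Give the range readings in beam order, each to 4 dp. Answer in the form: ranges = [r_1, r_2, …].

beam 1: φ=-90°, α=150°
  cosα=-0.8660 sinα=0.5000 | (1,5) | tMaxX 0.4619 tMaxY 1.4600 | tΔX 1.1547 tΔY 2.0000
    t=0.4619 [x] (0,5) — stop
  → r_1 = 0.4619
beam 2: φ=-45°, α=195°
  cosα=-0.9659 sinα=-0.2588 | (1,5) | tMaxX 0.4141 tMaxY 1.0432 | tΔX 1.0353 tΔY 3.8637
    t=0.4141 [x] (0,5) — stop
  → r_2 = 0.4141
beam 3: φ=0°, α=240°
  cosα=-0.5000 sinα=-0.8660 | (1,5) | tMaxX 0.8000 tMaxY 0.3118 | tΔX 2.0000 tΔY 1.1547
    t=0.3118 [y] (1,4)
    t=0.8000 [x] (0,4) — stop
  → r_3 = 0.8000
beam 4: φ=45°, α=285°
  cosα=0.2588 sinα=-0.9659 | (1,5) | tMaxX 2.3182 tMaxY 0.2795 | tΔX 3.8637 tΔY 1.0353
    t=0.2795 [y] (1,4)
    t=1.3148 [y] (1,3)
    t=2.3182 [x] (2,3)
    t=2.3501 [y] (2,2)
    t=3.3854 [y] (2,1)
    t=4.4206 [y] (2,0) — stop
  → r_4 = 4.4206
beam 5: φ=90°, α=330°
  cosα=0.8660 sinα=-0.5000 | (1,5) | tMaxX 0.6928 tMaxY 0.5400 | tΔX 1.1547 tΔY 2.0000
    t=0.5400 [y] (1,4)
    t=0.6928 [x] (2,4)
    t=1.8475 [x] (3,4)
    t=2.5400 [y] (3,3)
    t=3.0022 [x] (4,3) — stop
  → r_5 = 3.0022

ranges = [0.4619, 0.4141, 0.8000, 4.4206, 3.0022]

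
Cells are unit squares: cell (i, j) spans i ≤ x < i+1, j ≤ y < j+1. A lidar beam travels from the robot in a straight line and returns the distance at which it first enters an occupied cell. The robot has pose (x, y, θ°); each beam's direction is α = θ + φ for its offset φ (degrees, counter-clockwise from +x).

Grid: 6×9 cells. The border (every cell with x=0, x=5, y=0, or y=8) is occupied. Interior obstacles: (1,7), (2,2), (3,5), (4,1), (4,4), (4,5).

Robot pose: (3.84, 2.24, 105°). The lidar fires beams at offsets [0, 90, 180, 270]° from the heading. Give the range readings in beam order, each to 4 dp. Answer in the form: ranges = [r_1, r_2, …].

beam 1: φ=0°, α=105°
  cosα=-0.2588 sinα=0.9659 | (3,2) | tMaxX 3.2455 tMaxY 0.7868 | tΔX 3.8637 tΔY 1.0353
    t=0.7868 [y] (3,3)
    t=1.8221 [y] (3,4)
    t=2.8574 [y] (3,5) — stop
  → r_1 = 2.8574
beam 2: φ=90°, α=195°
  cosα=-0.9659 sinα=-0.2588 | (3,2) | tMaxX 0.8696 tMaxY 0.9273 | tΔX 1.0353 tΔY 3.8637
    t=0.8696 [x] (2,2) — stop
  → r_2 = 0.8696
beam 3: φ=180°, α=285°
  cosα=0.2588 sinα=-0.9659 | (3,2) | tMaxX 0.6182 tMaxY 0.2485 | tΔX 3.8637 tΔY 1.0353
    t=0.2485 [y] (3,1)
    t=0.6182 [x] (4,1) — stop
  → r_3 = 0.6182
beam 4: φ=270°, α=15°
  cosα=0.9659 sinα=0.2588 | (3,2) | tMaxX 0.1656 tMaxY 2.9364 | tΔX 1.0353 tΔY 3.8637
    t=0.1656 [x] (4,2)
    t=1.2009 [x] (5,2) — stop
  → r_4 = 1.2009

ranges = [2.8574, 0.8696, 0.6182, 1.2009]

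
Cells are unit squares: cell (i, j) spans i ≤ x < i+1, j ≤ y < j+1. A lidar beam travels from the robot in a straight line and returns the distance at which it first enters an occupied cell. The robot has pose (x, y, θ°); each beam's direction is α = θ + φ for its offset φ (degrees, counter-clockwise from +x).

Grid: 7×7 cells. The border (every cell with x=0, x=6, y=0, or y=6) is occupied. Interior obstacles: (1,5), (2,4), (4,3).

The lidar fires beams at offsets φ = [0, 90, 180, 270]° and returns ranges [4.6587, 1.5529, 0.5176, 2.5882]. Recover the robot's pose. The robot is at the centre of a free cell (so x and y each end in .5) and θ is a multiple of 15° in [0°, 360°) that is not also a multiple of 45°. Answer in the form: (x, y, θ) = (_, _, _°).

The pose lattice has 22·16 = 352 candidates. Test each by forward raycasting.
  (1.5, 4.5, 195°): beam 1 = 0.5176 ≠ 4.6587 ✗
  (5.5, 4.5, 105°): beam 1 = 1.5529 ≠ 4.6587 ✗
  (4.5, 1.5, 330°): beam 1 = 1.0000 ≠ 4.6587 ✗
  (3.5, 5.5, 30°): beam 1 = 1.0000 ≠ 4.6587 ✗
  …
  (1.5, 3.5, 15°): r_1=4.6587, r_2=1.5529, r_3=0.5176, r_4=2.5882 — all match ✓
No second candidate reproduces the full scan.

(x, y, θ) = (1.5, 3.5, 15°)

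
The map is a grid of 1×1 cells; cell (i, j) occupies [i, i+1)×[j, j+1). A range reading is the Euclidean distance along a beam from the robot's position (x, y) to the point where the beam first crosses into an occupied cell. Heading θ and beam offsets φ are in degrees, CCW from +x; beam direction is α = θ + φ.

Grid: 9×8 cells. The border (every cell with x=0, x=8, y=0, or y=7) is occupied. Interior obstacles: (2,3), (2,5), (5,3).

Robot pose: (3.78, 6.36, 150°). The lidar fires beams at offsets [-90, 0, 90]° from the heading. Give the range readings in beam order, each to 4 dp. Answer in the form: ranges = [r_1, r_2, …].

beam 1: φ=-90°, α=60°
  dir = (cos 60°, sin 60°) = (0.5000, 0.8660); from cell (3,6)
  next x-line at t=0.4400, next y-line at t=0.7390; Δt_x=2.0000, Δt_y=1.1547
    x: enter (4,6) at t=0.4400
    y: enter (4,7) at t=0.7390 ← occupied
  → r_1 = 0.7390
beam 2: φ=0°, α=150°
  dir = (cos 150°, sin 150°) = (-0.8660, 0.5000); from cell (3,6)
  next x-line at t=0.9007, next y-line at t=1.2800; Δt_x=1.1547, Δt_y=2.0000
    x: enter (2,6) at t=0.9007
    y: enter (2,7) at t=1.2800 ← occupied
  → r_2 = 1.2800
beam 3: φ=90°, α=240°
  dir = (cos 240°, sin 240°) = (-0.5000, -0.8660); from cell (3,6)
  next x-line at t=1.5600, next y-line at t=0.4157; Δt_x=2.0000, Δt_y=1.1547
    y: enter (3,5) at t=0.4157
    x: enter (2,5) at t=1.5600 ← occupied
  → r_3 = 1.5600

ranges = [0.7390, 1.2800, 1.5600]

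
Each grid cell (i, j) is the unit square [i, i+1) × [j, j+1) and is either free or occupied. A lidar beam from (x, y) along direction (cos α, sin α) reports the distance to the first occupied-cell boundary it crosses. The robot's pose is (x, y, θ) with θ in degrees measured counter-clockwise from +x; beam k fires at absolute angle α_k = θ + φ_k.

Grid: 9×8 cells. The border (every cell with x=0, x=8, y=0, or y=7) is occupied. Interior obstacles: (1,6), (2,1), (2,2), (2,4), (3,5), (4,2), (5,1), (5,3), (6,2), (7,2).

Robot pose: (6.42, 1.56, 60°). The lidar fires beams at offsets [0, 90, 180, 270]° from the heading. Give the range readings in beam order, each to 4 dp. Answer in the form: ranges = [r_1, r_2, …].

ranges = [0.5081, 0.4850, 0.6466, 1.1200]

beam 1: φ=0°, α=60°
  direction (0.5000, 0.8660); cell (6,1); t to first gridline: x 1.1600, y 0.5081 (then +2.0000 / +1.1547)
    (6,2) via y @ 0.5081  # hit
  → r_1 = 0.5081
beam 2: φ=90°, α=150°
  direction (-0.8660, 0.5000); cell (6,1); t to first gridline: x 0.4850, y 0.8800 (then +1.1547 / +2.0000)
    (5,1) via x @ 0.4850  # hit
  → r_2 = 0.4850
beam 3: φ=180°, α=240°
  direction (-0.5000, -0.8660); cell (6,1); t to first gridline: x 0.8400, y 0.6466 (then +2.0000 / +1.1547)
    (6,0) via y @ 0.6466  # hit
  → r_3 = 0.6466
beam 4: φ=270°, α=330°
  direction (0.8660, -0.5000); cell (6,1); t to first gridline: x 0.6697, y 1.1200 (then +1.1547 / +2.0000)
    (7,1) via x @ 0.6697
    (7,0) via y @ 1.1200  # hit
  → r_4 = 1.1200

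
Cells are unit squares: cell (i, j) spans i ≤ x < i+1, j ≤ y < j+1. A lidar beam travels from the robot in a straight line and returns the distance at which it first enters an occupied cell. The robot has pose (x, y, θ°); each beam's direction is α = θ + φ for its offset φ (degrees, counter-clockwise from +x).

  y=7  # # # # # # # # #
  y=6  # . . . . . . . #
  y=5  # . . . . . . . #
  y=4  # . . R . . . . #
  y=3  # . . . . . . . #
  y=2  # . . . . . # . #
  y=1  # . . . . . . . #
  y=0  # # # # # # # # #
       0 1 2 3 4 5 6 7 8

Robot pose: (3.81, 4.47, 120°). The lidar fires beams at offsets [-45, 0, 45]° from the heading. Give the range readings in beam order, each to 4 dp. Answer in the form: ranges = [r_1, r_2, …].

beam 1: φ=-45°, α=75°
  cosα=0.2588 sinα=0.9659 | (3,4) | tMaxX 0.7341 tMaxY 0.5487 | tΔX 3.8637 tΔY 1.0353
    t=0.5487 [y] (3,5)
    t=0.7341 [x] (4,5)
    t=1.5840 [y] (4,6)
    t=2.6192 [y] (4,7) — stop
  → r_1 = 2.6192
beam 2: φ=0°, α=120°
  cosα=-0.5000 sinα=0.8660 | (3,4) | tMaxX 1.6200 tMaxY 0.6120 | tΔX 2.0000 tΔY 1.1547
    t=0.6120 [y] (3,5)
    t=1.6200 [x] (2,5)
    t=1.7667 [y] (2,6)
    t=2.9214 [y] (2,7) — stop
  → r_2 = 2.9214
beam 3: φ=45°, α=165°
  cosα=-0.9659 sinα=0.2588 | (3,4) | tMaxX 0.8386 tMaxY 2.0478 | tΔX 1.0353 tΔY 3.8637
    t=0.8386 [x] (2,4)
    t=1.8738 [x] (1,4)
    t=2.0478 [y] (1,5)
    t=2.9091 [x] (0,5) — stop
  → r_3 = 2.9091

ranges = [2.6192, 2.9214, 2.9091]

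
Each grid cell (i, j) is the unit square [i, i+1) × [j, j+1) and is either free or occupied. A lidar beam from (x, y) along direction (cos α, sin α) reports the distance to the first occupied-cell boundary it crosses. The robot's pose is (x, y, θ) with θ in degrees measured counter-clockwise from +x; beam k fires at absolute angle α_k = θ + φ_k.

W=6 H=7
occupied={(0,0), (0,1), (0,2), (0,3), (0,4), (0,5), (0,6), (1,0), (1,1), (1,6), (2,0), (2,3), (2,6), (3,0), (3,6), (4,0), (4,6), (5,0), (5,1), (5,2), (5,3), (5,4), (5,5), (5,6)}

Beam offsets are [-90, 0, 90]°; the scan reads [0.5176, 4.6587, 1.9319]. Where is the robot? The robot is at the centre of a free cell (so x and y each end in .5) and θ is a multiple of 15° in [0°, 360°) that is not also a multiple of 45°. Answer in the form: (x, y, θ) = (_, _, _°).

The pose lattice has 18·16 = 288 candidates. Test each by forward raycasting.
  (1.5, 3.5, 120°): beam 1 = 0.5774 ≠ 0.5176 ✗
  (1.5, 5.5, 330°): beam 1 = 1.0000 ≠ 0.5176 ✗
  (4.5, 2.5, 240°): beam 1 = 1.7321 ≠ 0.5176 ✗
  …
  (4.5, 1.5, 105°): r_1=0.5176, r_2=4.6587, r_3=1.9319 — all match ✓
Unique over the lattice → pose = (4.5, 1.5, 105°).

(x, y, θ) = (4.5, 1.5, 105°)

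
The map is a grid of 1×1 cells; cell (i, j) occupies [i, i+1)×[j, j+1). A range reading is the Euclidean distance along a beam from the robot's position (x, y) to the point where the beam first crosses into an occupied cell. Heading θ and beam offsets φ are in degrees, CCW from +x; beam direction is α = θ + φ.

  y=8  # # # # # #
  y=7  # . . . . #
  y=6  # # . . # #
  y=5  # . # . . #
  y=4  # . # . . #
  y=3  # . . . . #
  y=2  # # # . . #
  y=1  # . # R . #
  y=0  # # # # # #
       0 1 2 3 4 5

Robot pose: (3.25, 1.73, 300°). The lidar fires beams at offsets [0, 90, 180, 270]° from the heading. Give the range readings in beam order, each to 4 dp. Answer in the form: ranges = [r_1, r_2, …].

beam 1: φ=0°, α=300°
  direction (0.5000, -0.8660); cell (3,1); t to first gridline: x 1.5000, y 0.8429 (then +2.0000 / +1.1547)
    (3,0) via y @ 0.8429  # hit
  → r_1 = 0.8429
beam 2: φ=90°, α=30°
  direction (0.8660, 0.5000); cell (3,1); t to first gridline: x 0.8660, y 0.5400 (then +1.1547 / +2.0000)
    (3,2) via y @ 0.5400
    (4,2) via x @ 0.8660
    (5,2) via x @ 2.0207  # hit
  → r_2 = 2.0207
beam 3: φ=180°, α=120°
  direction (-0.5000, 0.8660); cell (3,1); t to first gridline: x 0.5000, y 0.3118 (then +2.0000 / +1.1547)
    (3,2) via y @ 0.3118
    (2,2) via x @ 0.5000  # hit
  → r_3 = 0.5000
beam 4: φ=270°, α=210°
  direction (-0.8660, -0.5000); cell (3,1); t to first gridline: x 0.2887, y 1.4600 (then +1.1547 / +2.0000)
    (2,1) via x @ 0.2887  # hit
  → r_4 = 0.2887

ranges = [0.8429, 2.0207, 0.5000, 0.2887]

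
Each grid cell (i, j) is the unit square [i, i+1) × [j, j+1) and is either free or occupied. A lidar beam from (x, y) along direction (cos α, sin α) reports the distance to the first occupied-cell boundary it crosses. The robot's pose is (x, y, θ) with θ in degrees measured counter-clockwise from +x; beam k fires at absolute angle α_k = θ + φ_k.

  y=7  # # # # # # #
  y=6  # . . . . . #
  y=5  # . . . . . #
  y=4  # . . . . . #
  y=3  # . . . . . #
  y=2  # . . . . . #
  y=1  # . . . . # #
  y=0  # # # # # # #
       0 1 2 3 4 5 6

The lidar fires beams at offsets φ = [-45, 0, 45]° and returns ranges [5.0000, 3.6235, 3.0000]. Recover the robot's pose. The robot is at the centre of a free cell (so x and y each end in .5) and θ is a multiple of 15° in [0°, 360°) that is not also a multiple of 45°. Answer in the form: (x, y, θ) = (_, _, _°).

Enumerate (i+0.5, j+0.5, θ) over the 29 free cells and 16 admissible headings. For each, cast all 3 beams and compare to the given ranges.
  (1.5, 1.5, 345°): beam 1 = 0.5774 ≠ 5.0000 ✗
  (5.5, 2.5, 345°): beam 1 = 0.5774 ≠ 5.0000 ✗
  (3.5, 3.5, 285°): beam 1 = 2.8868 ≠ 5.0000 ✗
  (4.5, 5.5, 120°): beam 1 = 1.5529 ≠ 5.0000 ✗
  (3.5, 1.5, 255°): beam 1 = 1.0000 ≠ 5.0000 ✗
  …
  (2.5, 5.5, 345°): r_1=5.0000, r_2=3.6235, r_3=3.0000 — all match ✓
Only this pose fits every beam.

(x, y, θ) = (2.5, 5.5, 345°)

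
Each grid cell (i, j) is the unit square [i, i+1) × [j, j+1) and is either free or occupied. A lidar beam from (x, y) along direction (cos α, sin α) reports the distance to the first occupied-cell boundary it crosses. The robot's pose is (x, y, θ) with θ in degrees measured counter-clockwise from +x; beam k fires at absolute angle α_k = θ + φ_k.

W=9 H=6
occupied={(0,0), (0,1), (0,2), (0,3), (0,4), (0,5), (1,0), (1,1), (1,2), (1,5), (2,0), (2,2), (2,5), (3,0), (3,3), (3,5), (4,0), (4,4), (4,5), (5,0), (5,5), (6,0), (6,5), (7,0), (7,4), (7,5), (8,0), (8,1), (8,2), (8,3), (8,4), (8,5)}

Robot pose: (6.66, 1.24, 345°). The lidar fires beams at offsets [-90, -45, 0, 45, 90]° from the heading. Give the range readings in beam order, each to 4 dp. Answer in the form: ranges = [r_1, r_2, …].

ranges = [0.2485, 0.2771, 0.9273, 1.5473, 2.8574]

beam 1: φ=-90°, α=255°
  d=(-0.2588,-0.9659)  start (6,1)  tX=2.5500 tY=0.2485  stride 1/|dx|=3.8637 1/|dy|=1.0353
    cross y-line → (6,0), t=0.2485 (wall)
  → r_1 = 0.2485
beam 2: φ=-45°, α=300°
  d=(0.5000,-0.8660)  start (6,1)  tX=0.6800 tY=0.2771  stride 1/|dx|=2.0000 1/|dy|=1.1547
    cross y-line → (6,0), t=0.2771 (wall)
  → r_2 = 0.2771
beam 3: φ=0°, α=345°
  d=(0.9659,-0.2588)  start (6,1)  tX=0.3520 tY=0.9273  stride 1/|dx|=1.0353 1/|dy|=3.8637
    cross x-line → (7,1), t=0.3520
    cross y-line → (7,0), t=0.9273 (wall)
  → r_3 = 0.9273
beam 4: φ=45°, α=30°
  d=(0.8660,0.5000)  start (6,1)  tX=0.3926 tY=1.5200  stride 1/|dx|=1.1547 1/|dy|=2.0000
    cross x-line → (7,1), t=0.3926
    cross y-line → (7,2), t=1.5200
    cross x-line → (8,2), t=1.5473 (wall)
  → r_4 = 1.5473
beam 5: φ=90°, α=75°
  d=(0.2588,0.9659)  start (6,1)  tX=1.3137 tY=0.7868  stride 1/|dx|=3.8637 1/|dy|=1.0353
    cross y-line → (6,2), t=0.7868
    cross x-line → (7,2), t=1.3137
    cross y-line → (7,3), t=1.8221
    cross y-line → (7,4), t=2.8574 (wall)
  → r_5 = 2.8574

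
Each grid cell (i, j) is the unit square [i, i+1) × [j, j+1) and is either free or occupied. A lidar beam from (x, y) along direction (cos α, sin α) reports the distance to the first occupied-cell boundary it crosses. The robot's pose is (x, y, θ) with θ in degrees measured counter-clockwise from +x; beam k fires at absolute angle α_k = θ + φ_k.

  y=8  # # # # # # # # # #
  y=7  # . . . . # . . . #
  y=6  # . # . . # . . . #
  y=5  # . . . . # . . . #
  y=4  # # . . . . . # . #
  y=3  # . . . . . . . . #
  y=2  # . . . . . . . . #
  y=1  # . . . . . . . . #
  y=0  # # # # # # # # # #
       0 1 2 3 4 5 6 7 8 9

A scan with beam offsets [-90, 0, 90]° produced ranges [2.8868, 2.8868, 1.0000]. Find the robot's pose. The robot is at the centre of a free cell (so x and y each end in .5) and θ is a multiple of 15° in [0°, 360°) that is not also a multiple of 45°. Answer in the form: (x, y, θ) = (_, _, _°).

The pose lattice has 50·16 = 800 candidates. Test each by forward raycasting.
  (7.5, 7.5, 120°): beam 1 = 1.0000 ≠ 2.8868 ✗
  (6.5, 6.5, 60°): beam 2 = 1.7321 ≠ 2.8868 ✗
  (4.5, 2.5, 330°): beam 1 = 1.7321 ≠ 2.8868 ✗
  …
  (6.5, 3.5, 330°): r_1=2.8868, r_2=2.8868, r_3=1.0000 — all match ✓
No second candidate reproduces the full scan.

(x, y, θ) = (6.5, 3.5, 330°)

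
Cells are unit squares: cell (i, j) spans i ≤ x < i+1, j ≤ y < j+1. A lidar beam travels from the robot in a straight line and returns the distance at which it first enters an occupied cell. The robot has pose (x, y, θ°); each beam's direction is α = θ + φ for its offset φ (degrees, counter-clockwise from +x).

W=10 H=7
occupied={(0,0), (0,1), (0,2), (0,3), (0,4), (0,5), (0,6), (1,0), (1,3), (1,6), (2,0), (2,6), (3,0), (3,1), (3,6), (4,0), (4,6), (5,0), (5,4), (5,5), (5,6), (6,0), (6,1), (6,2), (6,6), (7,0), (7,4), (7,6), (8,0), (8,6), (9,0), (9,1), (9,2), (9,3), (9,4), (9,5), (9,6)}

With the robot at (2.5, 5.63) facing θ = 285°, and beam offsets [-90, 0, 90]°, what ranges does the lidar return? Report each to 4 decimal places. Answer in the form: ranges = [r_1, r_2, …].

ranges = [1.5529, 3.7581, 1.4296]

beam 1: φ=-90°, α=195°
  cosα=-0.9659 sinα=-0.2588 | (2,5) | tMaxX 0.5176 tMaxY 2.4341 | tΔX 1.0353 tΔY 3.8637
    t=0.5176 [x] (1,5)
    t=1.5529 [x] (0,5) — stop
  → r_1 = 1.5529
beam 2: φ=0°, α=285°
  cosα=0.2588 sinα=-0.9659 | (2,5) | tMaxX 1.9319 tMaxY 0.6522 | tΔX 3.8637 tΔY 1.0353
    t=0.6522 [y] (2,4)
    t=1.6875 [y] (2,3)
    t=1.9319 [x] (3,3)
    t=2.7228 [y] (3,2)
    t=3.7581 [y] (3,1) — stop
  → r_2 = 3.7581
beam 3: φ=90°, α=15°
  cosα=0.9659 sinα=0.2588 | (2,5) | tMaxX 0.5176 tMaxY 1.4296 | tΔX 1.0353 tΔY 3.8637
    t=0.5176 [x] (3,5)
    t=1.4296 [y] (3,6) — stop
  → r_3 = 1.4296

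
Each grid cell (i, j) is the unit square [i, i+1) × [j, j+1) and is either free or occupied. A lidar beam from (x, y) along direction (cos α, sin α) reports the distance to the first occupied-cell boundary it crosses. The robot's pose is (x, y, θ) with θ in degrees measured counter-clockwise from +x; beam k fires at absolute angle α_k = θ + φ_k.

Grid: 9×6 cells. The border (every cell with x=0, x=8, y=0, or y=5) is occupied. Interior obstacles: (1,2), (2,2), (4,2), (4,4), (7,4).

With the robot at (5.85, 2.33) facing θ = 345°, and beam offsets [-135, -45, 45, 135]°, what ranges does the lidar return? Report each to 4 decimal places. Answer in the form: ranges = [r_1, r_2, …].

ranges = [2.6600, 1.5358, 2.4826, 1.9283]

beam 1: φ=-135°, α=210°
  cosα=-0.8660 sinα=-0.5000 | (5,2) | tMaxX 0.9815 tMaxY 0.6600 | tΔX 1.1547 tΔY 2.0000
    t=0.6600 [y] (5,1)
    t=0.9815 [x] (4,1)
    t=2.1362 [x] (3,1)
    t=2.6600 [y] (3,0) — stop
  → r_1 = 2.6600
beam 2: φ=-45°, α=300°
  cosα=0.5000 sinα=-0.8660 | (5,2) | tMaxX 0.3000 tMaxY 0.3811 | tΔX 2.0000 tΔY 1.1547
    t=0.3000 [x] (6,2)
    t=0.3811 [y] (6,1)
    t=1.5358 [y] (6,0) — stop
  → r_2 = 1.5358
beam 3: φ=45°, α=30°
  cosα=0.8660 sinα=0.5000 | (5,2) | tMaxX 0.1732 tMaxY 1.3400 | tΔX 1.1547 tΔY 2.0000
    t=0.1732 [x] (6,2)
    t=1.3279 [x] (7,2)
    t=1.3400 [y] (7,3)
    t=2.4826 [x] (8,3) — stop
  → r_3 = 2.4826
beam 4: φ=135°, α=120°
  cosα=-0.5000 sinα=0.8660 | (5,2) | tMaxX 1.7000 tMaxY 0.7736 | tΔX 2.0000 tΔY 1.1547
    t=0.7736 [y] (5,3)
    t=1.7000 [x] (4,3)
    t=1.9283 [y] (4,4) — stop
  → r_4 = 1.9283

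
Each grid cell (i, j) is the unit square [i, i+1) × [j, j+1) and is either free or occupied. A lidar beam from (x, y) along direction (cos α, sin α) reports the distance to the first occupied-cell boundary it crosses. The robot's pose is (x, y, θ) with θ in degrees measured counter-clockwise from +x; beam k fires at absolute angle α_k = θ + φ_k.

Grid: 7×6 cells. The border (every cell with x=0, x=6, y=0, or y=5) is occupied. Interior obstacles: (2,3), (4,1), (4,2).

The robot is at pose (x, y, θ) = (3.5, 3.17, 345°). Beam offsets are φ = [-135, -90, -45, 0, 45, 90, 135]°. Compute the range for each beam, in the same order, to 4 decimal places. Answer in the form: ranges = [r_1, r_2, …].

beam 1: φ=-135°, α=210°
  cosα=-0.8660 sinα=-0.5000 | (3,3) | tMaxX 0.5774 tMaxY 0.3400 | tΔX 1.1547 tΔY 2.0000
    t=0.3400 [y] (3,2)
    t=0.5774 [x] (2,2)
    t=1.7321 [x] (1,2)
    t=2.3400 [y] (1,1)
    t=2.8868 [x] (0,1) — stop
  → r_1 = 2.8868
beam 2: φ=-90°, α=255°
  cosα=-0.2588 sinα=-0.9659 | (3,3) | tMaxX 1.9319 tMaxY 0.1760 | tΔX 3.8637 tΔY 1.0353
    t=0.1760 [y] (3,2)
    t=1.2113 [y] (3,1)
    t=1.9319 [x] (2,1)
    t=2.2465 [y] (2,0) — stop
  → r_2 = 2.2465
beam 3: φ=-45°, α=300°
  cosα=0.5000 sinα=-0.8660 | (3,3) | tMaxX 1.0000 tMaxY 0.1963 | tΔX 2.0000 tΔY 1.1547
    t=0.1963 [y] (3,2)
    t=1.0000 [x] (4,2) — stop
  → r_3 = 1.0000
beam 4: φ=0°, α=345°
  cosα=0.9659 sinα=-0.2588 | (3,3) | tMaxX 0.5176 tMaxY 0.6568 | tΔX 1.0353 tΔY 3.8637
    t=0.5176 [x] (4,3)
    t=0.6568 [y] (4,2) — stop
  → r_4 = 0.6568
beam 5: φ=45°, α=30°
  cosα=0.8660 sinα=0.5000 | (3,3) | tMaxX 0.5774 tMaxY 1.6600 | tΔX 1.1547 tΔY 2.0000
    t=0.5774 [x] (4,3)
    t=1.6600 [y] (4,4)
    t=1.7321 [x] (5,4)
    t=2.8868 [x] (6,4) — stop
  → r_5 = 2.8868
beam 6: φ=90°, α=75°
  cosα=0.2588 sinα=0.9659 | (3,3) | tMaxX 1.9319 tMaxY 0.8593 | tΔX 3.8637 tΔY 1.0353
    t=0.8593 [y] (3,4)
    t=1.8946 [y] (3,5) — stop
  → r_6 = 1.8946
beam 7: φ=135°, α=120°
  cosα=-0.5000 sinα=0.8660 | (3,3) | tMaxX 1.0000 tMaxY 0.9584 | tΔX 2.0000 tΔY 1.1547
    t=0.9584 [y] (3,4)
    t=1.0000 [x] (2,4)
    t=2.1131 [y] (2,5) — stop
  → r_7 = 2.1131

ranges = [2.8868, 2.2465, 1.0000, 0.6568, 2.8868, 1.8946, 2.1131]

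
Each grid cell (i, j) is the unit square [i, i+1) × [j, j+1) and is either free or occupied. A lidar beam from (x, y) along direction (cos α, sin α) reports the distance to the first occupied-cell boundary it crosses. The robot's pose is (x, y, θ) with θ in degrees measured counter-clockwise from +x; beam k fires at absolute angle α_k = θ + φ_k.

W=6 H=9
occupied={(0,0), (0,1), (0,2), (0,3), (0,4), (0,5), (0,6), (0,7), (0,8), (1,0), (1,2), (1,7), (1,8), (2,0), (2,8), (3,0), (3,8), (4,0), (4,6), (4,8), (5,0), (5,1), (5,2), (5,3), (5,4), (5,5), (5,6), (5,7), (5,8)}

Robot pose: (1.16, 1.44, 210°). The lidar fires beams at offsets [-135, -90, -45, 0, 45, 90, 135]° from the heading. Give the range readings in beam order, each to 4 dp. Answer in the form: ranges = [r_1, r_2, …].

beam 1: φ=-135°, α=75°
  cosα=0.2588 sinα=0.9659 | (1,1) | tMaxX 3.2455 tMaxY 0.5798 | tΔX 3.8637 tΔY 1.0353
    t=0.5798 [y] (1,2) — stop
  → r_1 = 0.5798
beam 2: φ=-90°, α=120°
  cosα=-0.5000 sinα=0.8660 | (1,1) | tMaxX 0.3200 tMaxY 0.6466 | tΔX 2.0000 tΔY 1.1547
    t=0.3200 [x] (0,1) — stop
  → r_2 = 0.3200
beam 3: φ=-45°, α=165°
  cosα=-0.9659 sinα=0.2588 | (1,1) | tMaxX 0.1656 tMaxY 2.1637 | tΔX 1.0353 tΔY 3.8637
    t=0.1656 [x] (0,1) — stop
  → r_3 = 0.1656
beam 4: φ=0°, α=210°
  cosα=-0.8660 sinα=-0.5000 | (1,1) | tMaxX 0.1848 tMaxY 0.8800 | tΔX 1.1547 tΔY 2.0000
    t=0.1848 [x] (0,1) — stop
  → r_4 = 0.1848
beam 5: φ=45°, α=255°
  cosα=-0.2588 sinα=-0.9659 | (1,1) | tMaxX 0.6182 tMaxY 0.4555 | tΔX 3.8637 tΔY 1.0353
    t=0.4555 [y] (1,0) — stop
  → r_5 = 0.4555
beam 6: φ=90°, α=300°
  cosα=0.5000 sinα=-0.8660 | (1,1) | tMaxX 1.6800 tMaxY 0.5081 | tΔX 2.0000 tΔY 1.1547
    t=0.5081 [y] (1,0) — stop
  → r_6 = 0.5081
beam 7: φ=135°, α=345°
  cosα=0.9659 sinα=-0.2588 | (1,1) | tMaxX 0.8696 tMaxY 1.7000 | tΔX 1.0353 tΔY 3.8637
    t=0.8696 [x] (2,1)
    t=1.7000 [y] (2,0) — stop
  → r_7 = 1.7000

ranges = [0.5798, 0.3200, 0.1656, 0.1848, 0.4555, 0.5081, 1.7000]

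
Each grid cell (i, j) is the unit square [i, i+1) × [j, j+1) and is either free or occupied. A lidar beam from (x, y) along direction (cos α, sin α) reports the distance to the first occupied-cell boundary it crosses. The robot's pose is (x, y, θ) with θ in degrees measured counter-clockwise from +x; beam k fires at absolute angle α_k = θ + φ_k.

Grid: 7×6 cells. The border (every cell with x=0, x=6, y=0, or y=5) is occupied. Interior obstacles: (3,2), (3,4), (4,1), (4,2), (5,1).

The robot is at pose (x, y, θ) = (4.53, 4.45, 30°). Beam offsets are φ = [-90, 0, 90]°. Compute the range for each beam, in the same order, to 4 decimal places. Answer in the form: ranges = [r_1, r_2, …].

beam 1: φ=-90°, α=300°
  dir = (cos 300°, sin 300°) = (0.5000, -0.8660); from cell (4,4)
  next x-line at t=0.9400, next y-line at t=0.5196; Δt_x=2.0000, Δt_y=1.1547
    y: enter (4,3) at t=0.5196
    x: enter (5,3) at t=0.9400
    y: enter (5,2) at t=1.6743
    y: enter (5,1) at t=2.8290 ← occupied
  → r_1 = 2.8290
beam 2: φ=0°, α=30°
  dir = (cos 30°, sin 30°) = (0.8660, 0.5000); from cell (4,4)
  next x-line at t=0.5427, next y-line at t=1.1000; Δt_x=1.1547, Δt_y=2.0000
    x: enter (5,4) at t=0.5427
    y: enter (5,5) at t=1.1000 ← occupied
  → r_2 = 1.1000
beam 3: φ=90°, α=120°
  dir = (cos 120°, sin 120°) = (-0.5000, 0.8660); from cell (4,4)
  next x-line at t=1.0600, next y-line at t=0.6351; Δt_x=2.0000, Δt_y=1.1547
    y: enter (4,5) at t=0.6351 ← occupied
  → r_3 = 0.6351

ranges = [2.8290, 1.1000, 0.6351]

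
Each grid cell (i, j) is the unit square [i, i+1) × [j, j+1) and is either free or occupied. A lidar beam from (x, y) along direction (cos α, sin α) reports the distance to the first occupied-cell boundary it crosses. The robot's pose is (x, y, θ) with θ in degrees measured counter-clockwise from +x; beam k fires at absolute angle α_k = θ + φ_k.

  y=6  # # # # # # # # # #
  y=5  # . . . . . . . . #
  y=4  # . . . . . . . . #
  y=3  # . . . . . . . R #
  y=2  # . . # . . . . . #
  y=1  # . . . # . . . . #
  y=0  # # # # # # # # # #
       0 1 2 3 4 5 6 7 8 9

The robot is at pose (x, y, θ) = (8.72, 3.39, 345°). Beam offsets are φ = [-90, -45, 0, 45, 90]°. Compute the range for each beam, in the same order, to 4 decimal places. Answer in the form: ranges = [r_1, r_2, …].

beam 1: φ=-90°, α=255°
  dir = (cos 255°, sin 255°) = (-0.2588, -0.9659); from cell (8,3)
  next x-line at t=2.7819, next y-line at t=0.4038; Δt_x=3.8637, Δt_y=1.0353
    y: enter (8,2) at t=0.4038
    y: enter (8,1) at t=1.4390
    y: enter (8,0) at t=2.4743 ← occupied
  → r_1 = 2.4743
beam 2: φ=-45°, α=300°
  dir = (cos 300°, sin 300°) = (0.5000, -0.8660); from cell (8,3)
  next x-line at t=0.5600, next y-line at t=0.4503; Δt_x=2.0000, Δt_y=1.1547
    y: enter (8,2) at t=0.4503
    x: enter (9,2) at t=0.5600 ← occupied
  → r_2 = 0.5600
beam 3: φ=0°, α=345°
  dir = (cos 345°, sin 345°) = (0.9659, -0.2588); from cell (8,3)
  next x-line at t=0.2899, next y-line at t=1.5068; Δt_x=1.0353, Δt_y=3.8637
    x: enter (9,3) at t=0.2899 ← occupied
  → r_3 = 0.2899
beam 4: φ=45°, α=30°
  dir = (cos 30°, sin 30°) = (0.8660, 0.5000); from cell (8,3)
  next x-line at t=0.3233, next y-line at t=1.2200; Δt_x=1.1547, Δt_y=2.0000
    x: enter (9,3) at t=0.3233 ← occupied
  → r_4 = 0.3233
beam 5: φ=90°, α=75°
  dir = (cos 75°, sin 75°) = (0.2588, 0.9659); from cell (8,3)
  next x-line at t=1.0818, next y-line at t=0.6315; Δt_x=3.8637, Δt_y=1.0353
    y: enter (8,4) at t=0.6315
    x: enter (9,4) at t=1.0818 ← occupied
  → r_5 = 1.0818

ranges = [2.4743, 0.5600, 0.2899, 0.3233, 1.0818]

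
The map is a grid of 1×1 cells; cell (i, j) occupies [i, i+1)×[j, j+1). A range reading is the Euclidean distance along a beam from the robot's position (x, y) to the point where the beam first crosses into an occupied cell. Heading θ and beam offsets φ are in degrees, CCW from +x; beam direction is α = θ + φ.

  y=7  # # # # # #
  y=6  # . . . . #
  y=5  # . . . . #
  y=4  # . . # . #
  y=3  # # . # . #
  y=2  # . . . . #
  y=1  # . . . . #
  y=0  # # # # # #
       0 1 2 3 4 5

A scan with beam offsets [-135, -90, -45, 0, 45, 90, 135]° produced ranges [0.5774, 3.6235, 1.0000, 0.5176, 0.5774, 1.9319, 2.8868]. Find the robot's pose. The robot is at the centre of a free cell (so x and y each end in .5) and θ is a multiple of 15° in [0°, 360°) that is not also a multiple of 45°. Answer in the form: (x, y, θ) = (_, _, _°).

(x, y, θ) = (4.5, 4.5, 345°)

Enumerate (i+0.5, j+0.5, θ) over the 21 free cells and 16 admissible headings. For each, cast all 7 beams and compare to the given ranges.
  (2.5, 2.5, 30°): beam 1 = 1.5529 ≠ 0.5774 ✗
  (1.5, 2.5, 255°): beam 2 = 0.5176 ≠ 3.6235 ✗
  (3.5, 5.5, 255°): beam 1 = 1.7321 ≠ 0.5774 ✗
  …
  (4.5, 4.5, 345°): r_1=0.5774, r_2=3.6235, r_3=1.0000, r_4=0.5176, r_5=0.5774, r_6=1.9319, r_7=2.8868 — all match ✓
No second candidate reproduces the full scan.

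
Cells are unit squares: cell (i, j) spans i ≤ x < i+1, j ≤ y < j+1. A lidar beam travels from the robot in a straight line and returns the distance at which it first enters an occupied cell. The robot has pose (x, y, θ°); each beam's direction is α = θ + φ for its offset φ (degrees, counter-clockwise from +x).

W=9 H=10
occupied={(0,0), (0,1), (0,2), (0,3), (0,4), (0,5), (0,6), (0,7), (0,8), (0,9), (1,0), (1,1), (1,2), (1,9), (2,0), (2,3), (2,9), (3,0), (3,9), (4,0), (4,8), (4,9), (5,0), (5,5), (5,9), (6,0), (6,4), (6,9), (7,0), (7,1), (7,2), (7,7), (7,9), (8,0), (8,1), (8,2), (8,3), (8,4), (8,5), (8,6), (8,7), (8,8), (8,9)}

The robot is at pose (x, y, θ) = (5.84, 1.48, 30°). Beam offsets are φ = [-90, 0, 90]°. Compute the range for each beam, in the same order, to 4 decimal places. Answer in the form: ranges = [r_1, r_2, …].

beam 1: φ=-90°, α=300°
  dir = (cos 300°, sin 300°) = (0.5000, -0.8660); from cell (5,1)
  next x-line at t=0.3200, next y-line at t=0.5543; Δt_x=2.0000, Δt_y=1.1547
    x: enter (6,1) at t=0.3200
    y: enter (6,0) at t=0.5543 ← occupied
  → r_1 = 0.5543
beam 2: φ=0°, α=30°
  dir = (cos 30°, sin 30°) = (0.8660, 0.5000); from cell (5,1)
  next x-line at t=0.1848, next y-line at t=1.0400; Δt_x=1.1547, Δt_y=2.0000
    x: enter (6,1) at t=0.1848
    y: enter (6,2) at t=1.0400
    x: enter (7,2) at t=1.3395 ← occupied
  → r_2 = 1.3395
beam 3: φ=90°, α=120°
  dir = (cos 120°, sin 120°) = (-0.5000, 0.8660); from cell (5,1)
  next x-line at t=1.6800, next y-line at t=0.6004; Δt_x=2.0000, Δt_y=1.1547
    y: enter (5,2) at t=0.6004
    x: enter (4,2) at t=1.6800
    y: enter (4,3) at t=1.7551
    y: enter (4,4) at t=2.9098
    x: enter (3,4) at t=3.6800
    y: enter (3,5) at t=4.0645
    y: enter (3,6) at t=5.2192
    x: enter (2,6) at t=5.6800
    y: enter (2,7) at t=6.3739
    y: enter (2,8) at t=7.5286
    x: enter (1,8) at t=7.6800
    y: enter (1,9) at t=8.6833 ← occupied
  → r_3 = 8.6833

ranges = [0.5543, 1.3395, 8.6833]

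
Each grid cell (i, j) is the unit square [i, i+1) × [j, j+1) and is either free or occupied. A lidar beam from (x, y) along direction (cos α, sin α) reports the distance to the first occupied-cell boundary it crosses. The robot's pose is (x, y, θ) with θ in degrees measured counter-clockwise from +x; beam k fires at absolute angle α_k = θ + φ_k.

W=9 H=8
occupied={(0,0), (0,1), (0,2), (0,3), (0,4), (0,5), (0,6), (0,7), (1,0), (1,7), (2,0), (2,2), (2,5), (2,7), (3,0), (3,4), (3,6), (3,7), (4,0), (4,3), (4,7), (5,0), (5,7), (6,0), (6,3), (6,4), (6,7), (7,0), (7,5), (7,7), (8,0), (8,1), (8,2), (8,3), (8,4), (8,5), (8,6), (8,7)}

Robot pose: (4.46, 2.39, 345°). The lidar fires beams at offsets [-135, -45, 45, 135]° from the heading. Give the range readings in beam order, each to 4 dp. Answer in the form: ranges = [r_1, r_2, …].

ranges = [2.7800, 1.6050, 1.7782, 0.7044]

beam 1: φ=-135°, α=210°
  d=(-0.8660,-0.5000)  start (4,2)  tX=0.5312 tY=0.7800  stride 1/|dx|=1.1547 1/|dy|=2.0000
    cross x-line → (3,2), t=0.5312
    cross y-line → (3,1), t=0.7800
    cross x-line → (2,1), t=1.6859
    cross y-line → (2,0), t=2.7800 (wall)
  → r_1 = 2.7800
beam 2: φ=-45°, α=300°
  d=(0.5000,-0.8660)  start (4,2)  tX=1.0800 tY=0.4503  stride 1/|dx|=2.0000 1/|dy|=1.1547
    cross y-line → (4,1), t=0.4503
    cross x-line → (5,1), t=1.0800
    cross y-line → (5,0), t=1.6050 (wall)
  → r_2 = 1.6050
beam 3: φ=45°, α=30°
  d=(0.8660,0.5000)  start (4,2)  tX=0.6235 tY=1.2200  stride 1/|dx|=1.1547 1/|dy|=2.0000
    cross x-line → (5,2), t=0.6235
    cross y-line → (5,3), t=1.2200
    cross x-line → (6,3), t=1.7782 (wall)
  → r_3 = 1.7782
beam 4: φ=135°, α=120°
  d=(-0.5000,0.8660)  start (4,2)  tX=0.9200 tY=0.7044  stride 1/|dx|=2.0000 1/|dy|=1.1547
    cross y-line → (4,3), t=0.7044 (wall)
  → r_4 = 0.7044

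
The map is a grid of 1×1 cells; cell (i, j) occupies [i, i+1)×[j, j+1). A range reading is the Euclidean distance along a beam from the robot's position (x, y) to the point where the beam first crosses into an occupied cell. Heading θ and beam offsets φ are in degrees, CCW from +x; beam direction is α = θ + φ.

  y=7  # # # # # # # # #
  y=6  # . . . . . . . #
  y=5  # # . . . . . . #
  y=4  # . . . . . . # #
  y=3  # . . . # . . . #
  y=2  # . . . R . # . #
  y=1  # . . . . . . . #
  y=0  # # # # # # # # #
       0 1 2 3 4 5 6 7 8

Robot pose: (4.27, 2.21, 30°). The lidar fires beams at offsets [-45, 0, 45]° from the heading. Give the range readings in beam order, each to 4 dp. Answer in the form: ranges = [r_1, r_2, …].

beam 1: φ=-45°, α=345°
  direction (0.9659, -0.2588); cell (4,2); t to first gridline: x 0.7558, y 0.8114 (then +1.0353 / +3.8637)
    (5,2) via x @ 0.7558
    (5,1) via y @ 0.8114
    (6,1) via x @ 1.7910
    (7,1) via x @ 2.8263
    (8,1) via x @ 3.8616  # hit
  → r_1 = 3.8616
beam 2: φ=0°, α=30°
  direction (0.8660, 0.5000); cell (4,2); t to first gridline: x 0.8429, y 1.5800 (then +1.1547 / +2.0000)
    (5,2) via x @ 0.8429
    (5,3) via y @ 1.5800
    (6,3) via x @ 1.9976
    (7,3) via x @ 3.1523
    (7,4) via y @ 3.5800  # hit
  → r_2 = 3.5800
beam 3: φ=45°, α=75°
  direction (0.2588, 0.9659); cell (4,2); t to first gridline: x 2.8205, y 0.8179 (then +3.8637 / +1.0353)
    (4,3) via y @ 0.8179  # hit
  → r_3 = 0.8179

ranges = [3.8616, 3.5800, 0.8179]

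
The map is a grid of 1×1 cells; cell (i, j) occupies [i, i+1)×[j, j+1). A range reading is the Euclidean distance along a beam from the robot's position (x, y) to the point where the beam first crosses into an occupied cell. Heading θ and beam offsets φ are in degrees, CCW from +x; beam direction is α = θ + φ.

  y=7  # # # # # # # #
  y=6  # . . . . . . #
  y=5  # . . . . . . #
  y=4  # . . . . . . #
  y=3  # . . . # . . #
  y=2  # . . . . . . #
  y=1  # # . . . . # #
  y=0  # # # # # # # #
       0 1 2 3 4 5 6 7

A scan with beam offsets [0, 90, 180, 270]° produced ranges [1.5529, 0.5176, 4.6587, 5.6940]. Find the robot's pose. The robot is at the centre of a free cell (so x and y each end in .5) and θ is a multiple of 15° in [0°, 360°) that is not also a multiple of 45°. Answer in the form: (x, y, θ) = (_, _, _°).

Enumerate (i+0.5, j+0.5, θ) over the 33 free cells and 16 admissible headings. For each, cast all 4 beams and compare to the given ranges.
  (3.5, 4.5, 285°): beam 1 = 3.6235 ≠ 1.5529 ✗
  (3.5, 2.5, 210°): beam 1 = 1.7321 ≠ 1.5529 ✗
  (3.5, 2.5, 165°): beam 1 = 2.5882 ≠ 1.5529 ✗
  (3.5, 1.5, 300°): beam 1 = 0.5774 ≠ 1.5529 ✗
  (6.5, 6.5, 210°): beam 1 = 6.3509 ≠ 1.5529 ✗
  …
  (1.5, 5.5, 105°): r_1=1.5529, r_2=0.5176, r_3=4.6587, r_4=5.6940 — all match ✓
No second candidate reproduces the full scan.

(x, y, θ) = (1.5, 5.5, 105°)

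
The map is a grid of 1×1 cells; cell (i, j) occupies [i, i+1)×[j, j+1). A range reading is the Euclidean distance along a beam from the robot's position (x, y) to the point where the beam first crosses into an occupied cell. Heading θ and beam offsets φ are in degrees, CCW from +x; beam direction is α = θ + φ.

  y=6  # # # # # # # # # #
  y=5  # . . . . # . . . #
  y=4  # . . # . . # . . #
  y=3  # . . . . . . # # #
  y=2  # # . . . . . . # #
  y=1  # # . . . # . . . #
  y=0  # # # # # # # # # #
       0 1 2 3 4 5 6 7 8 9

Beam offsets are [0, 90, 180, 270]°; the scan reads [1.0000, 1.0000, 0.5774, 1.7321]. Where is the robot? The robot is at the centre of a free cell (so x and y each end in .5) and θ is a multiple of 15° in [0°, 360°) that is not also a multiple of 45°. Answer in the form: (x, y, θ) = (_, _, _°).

(x, y, θ) = (2.5, 5.5, 300°)

Enumerate (i+0.5, j+0.5, θ) over the 31 free cells and 16 admissible headings. For each, cast all 4 beams and compare to the given ranges.
  (3.5, 2.5, 195°): beam 1 = 1.5529 ≠ 1.0000 ✗
  (1.5, 5.5, 195°): beam 1 = 0.5176 ≠ 1.0000 ✗
  (6.5, 3.5, 195°): beam 1 = 4.6587 ≠ 1.0000 ✗
  (4.5, 1.5, 345°): beam 1 = 0.5176 ≠ 1.0000 ✗
  …
  (2.5, 5.5, 300°): r_1=1.0000, r_2=1.0000, r_3=0.5774, r_4=1.7321 — all match ✓
No second candidate reproduces the full scan.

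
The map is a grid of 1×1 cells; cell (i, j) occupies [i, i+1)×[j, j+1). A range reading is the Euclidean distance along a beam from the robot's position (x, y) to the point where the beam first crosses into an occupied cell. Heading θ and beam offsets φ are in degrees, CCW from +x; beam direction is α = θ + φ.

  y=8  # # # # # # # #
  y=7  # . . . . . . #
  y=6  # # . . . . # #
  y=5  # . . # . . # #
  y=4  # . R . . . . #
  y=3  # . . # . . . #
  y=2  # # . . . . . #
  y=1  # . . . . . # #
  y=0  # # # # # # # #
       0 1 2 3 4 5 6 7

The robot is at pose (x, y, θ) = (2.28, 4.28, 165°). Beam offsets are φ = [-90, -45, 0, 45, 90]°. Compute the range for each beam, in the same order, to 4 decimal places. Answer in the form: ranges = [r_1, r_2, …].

beam 1: φ=-90°, α=75°
  d=(0.2588,0.9659)  start (2,4)  tX=2.7819 tY=0.7454  stride 1/|dx|=3.8637 1/|dy|=1.0353
    cross y-line → (2,5), t=0.7454
    cross y-line → (2,6), t=1.7807
    cross x-line → (3,6), t=2.7819
    cross y-line → (3,7), t=2.8160
    cross y-line → (3,8), t=3.8512 (wall)
  → r_1 = 3.8512
beam 2: φ=-45°, α=120°
  d=(-0.5000,0.8660)  start (2,4)  tX=0.5600 tY=0.8314  stride 1/|dx|=2.0000 1/|dy|=1.1547
    cross x-line → (1,4), t=0.5600
    cross y-line → (1,5), t=0.8314
    cross y-line → (1,6), t=1.9861 (wall)
  → r_2 = 1.9861
beam 3: φ=0°, α=165°
  d=(-0.9659,0.2588)  start (2,4)  tX=0.2899 tY=2.7819  stride 1/|dx|=1.0353 1/|dy|=3.8637
    cross x-line → (1,4), t=0.2899
    cross x-line → (0,4), t=1.3252 (wall)
  → r_3 = 1.3252
beam 4: φ=45°, α=210°
  d=(-0.8660,-0.5000)  start (2,4)  tX=0.3233 tY=0.5600  stride 1/|dx|=1.1547 1/|dy|=2.0000
    cross x-line → (1,4), t=0.3233
    cross y-line → (1,3), t=0.5600
    cross x-line → (0,3), t=1.4780 (wall)
  → r_4 = 1.4780
beam 5: φ=90°, α=255°
  d=(-0.2588,-0.9659)  start (2,4)  tX=1.0818 tY=0.2899  stride 1/|dx|=3.8637 1/|dy|=1.0353
    cross y-line → (2,3), t=0.2899
    cross x-line → (1,3), t=1.0818
    cross y-line → (1,2), t=1.3252 (wall)
  → r_5 = 1.3252

ranges = [3.8512, 1.9861, 1.3252, 1.4780, 1.3252]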